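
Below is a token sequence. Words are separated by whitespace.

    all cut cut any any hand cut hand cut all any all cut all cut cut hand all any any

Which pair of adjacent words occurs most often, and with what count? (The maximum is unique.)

"all cut", 3 times

Bigram frequencies (highest first):
  all cut: 3
  cut cut: 2
  any any: 2
  hand cut: 2
  cut hand: 2
  cut all: 2
  … (5 more, each ≤ 2)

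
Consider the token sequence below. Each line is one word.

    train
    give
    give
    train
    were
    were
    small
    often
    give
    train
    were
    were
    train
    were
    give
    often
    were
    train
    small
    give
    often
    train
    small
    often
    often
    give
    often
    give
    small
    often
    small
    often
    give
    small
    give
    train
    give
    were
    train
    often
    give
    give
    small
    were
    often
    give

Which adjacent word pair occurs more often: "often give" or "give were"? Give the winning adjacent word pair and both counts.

"often give" (6 vs 1)

"often give": 6 occurrences
"give were": 1 occurrence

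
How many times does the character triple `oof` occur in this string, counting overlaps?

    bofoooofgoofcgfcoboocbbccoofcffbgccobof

3

Sliding a length-3 window over the 39 characters (37 positions):
  position 6–8: oof
  position 10–12: oof
  position 26–28: oof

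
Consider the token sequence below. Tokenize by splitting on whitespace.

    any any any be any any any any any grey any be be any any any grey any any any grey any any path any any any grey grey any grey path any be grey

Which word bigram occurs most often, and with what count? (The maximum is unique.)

"any any", 13 times

Bigram frequencies (highest first):
  any any: 13
  any grey: 5
  grey any: 4
  any be: 3
  be any: 2
  path any: 2
  … (5 more, each ≤ 1)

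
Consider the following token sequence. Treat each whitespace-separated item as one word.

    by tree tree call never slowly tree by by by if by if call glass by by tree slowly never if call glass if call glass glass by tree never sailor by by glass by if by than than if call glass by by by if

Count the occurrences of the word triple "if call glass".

4

Scanning the 44 overlapping trigram windows for "if call glass":
  position 13–15: if call glass
  position 21–23: if call glass
  position 24–26: if call glass
  position 40–42: if call glass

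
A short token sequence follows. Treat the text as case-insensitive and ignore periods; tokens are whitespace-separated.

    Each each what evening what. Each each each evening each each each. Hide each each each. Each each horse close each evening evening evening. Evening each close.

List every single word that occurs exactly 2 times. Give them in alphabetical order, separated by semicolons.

Unigram counts meeting the condition (exactly 2 times):
  close: 2
  what: 2

close; what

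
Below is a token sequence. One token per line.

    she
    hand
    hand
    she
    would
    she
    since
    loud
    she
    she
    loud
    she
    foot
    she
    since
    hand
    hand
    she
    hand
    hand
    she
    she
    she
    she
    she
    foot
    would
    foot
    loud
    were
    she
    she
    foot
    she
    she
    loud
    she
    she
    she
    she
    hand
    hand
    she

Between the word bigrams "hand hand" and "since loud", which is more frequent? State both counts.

"hand hand": 4 occurrences
"since loud": 1 occurrence

"hand hand" (4 vs 1)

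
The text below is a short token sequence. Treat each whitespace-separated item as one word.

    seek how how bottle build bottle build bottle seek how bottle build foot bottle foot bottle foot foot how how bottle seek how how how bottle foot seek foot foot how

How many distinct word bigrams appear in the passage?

13

31 tokens → 30 bigram windows in total.
Repeated bigrams (each contributes count−1 duplicates):
  how bottle: 4
  how how: 4
  bottle build: 3
  bottle foot: 3
  seek how: 3
  bottle seek: 2
  build bottle: 2
  foot bottle: 2
  … (2 more repeated)
17 duplicate windows → 30 − 17 = 13 distinct.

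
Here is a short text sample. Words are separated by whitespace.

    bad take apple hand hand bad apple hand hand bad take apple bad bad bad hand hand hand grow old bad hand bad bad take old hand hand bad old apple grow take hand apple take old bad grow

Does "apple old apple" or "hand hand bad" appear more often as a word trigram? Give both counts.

"apple old apple": 0 occurrences
"hand hand bad": 3 occurrences

"hand hand bad" (3 vs 0)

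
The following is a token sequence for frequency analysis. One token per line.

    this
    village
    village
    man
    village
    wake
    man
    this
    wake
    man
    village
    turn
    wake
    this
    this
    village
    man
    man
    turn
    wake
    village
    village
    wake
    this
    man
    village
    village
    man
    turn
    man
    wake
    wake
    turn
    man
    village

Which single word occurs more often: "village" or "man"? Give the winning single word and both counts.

"village" (10 vs 9)

"village": 10 occurrences
"man": 9 occurrences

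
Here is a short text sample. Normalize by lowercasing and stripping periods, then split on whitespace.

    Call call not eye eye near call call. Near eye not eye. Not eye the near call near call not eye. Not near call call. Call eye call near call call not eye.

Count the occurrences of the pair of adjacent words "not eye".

5

Scanning the 32 overlapping bigram windows for "not eye":
  position 3–4: not eye
  position 11–12: not eye
  position 13–14: not eye
  position 20–21: not eye
  position 32–33: not eye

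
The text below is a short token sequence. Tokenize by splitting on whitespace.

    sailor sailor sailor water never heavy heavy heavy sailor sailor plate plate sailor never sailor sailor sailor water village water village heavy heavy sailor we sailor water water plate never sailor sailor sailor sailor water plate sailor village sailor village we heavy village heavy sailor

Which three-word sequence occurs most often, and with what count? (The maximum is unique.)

Trigram frequencies (highest first):
  sailor sailor sailor: 4
  sailor sailor water: 3
  heavy heavy sailor: 2
  never sailor sailor: 2
  sailor water never: 1
  water never heavy: 1
  … (30 more, each ≤ 1)

"sailor sailor sailor", 4 times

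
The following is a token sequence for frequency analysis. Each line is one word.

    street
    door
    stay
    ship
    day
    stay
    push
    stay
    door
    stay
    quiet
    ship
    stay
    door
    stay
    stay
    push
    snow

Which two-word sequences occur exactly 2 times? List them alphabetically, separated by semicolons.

Bigram counts meeting the condition (exactly 2 times):
  stay door: 2
  stay push: 2

stay door; stay push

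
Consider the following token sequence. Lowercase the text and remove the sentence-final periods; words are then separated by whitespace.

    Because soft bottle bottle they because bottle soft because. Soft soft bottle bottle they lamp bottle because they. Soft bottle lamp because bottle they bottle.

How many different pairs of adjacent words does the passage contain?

25 tokens → 24 bigram windows in total.
Repeated bigrams (each contributes count−1 duplicates):
  bottle they: 3
  soft bottle: 3
  because bottle: 2
  because soft: 2
  bottle bottle: 2
7 duplicate windows → 24 − 7 = 17 distinct.

17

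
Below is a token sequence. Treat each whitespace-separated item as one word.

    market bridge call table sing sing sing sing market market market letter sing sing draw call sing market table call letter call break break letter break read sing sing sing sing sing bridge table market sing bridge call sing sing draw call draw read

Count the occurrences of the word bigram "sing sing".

9

Scanning the 43 overlapping bigram windows for "sing sing":
  position 5–6: sing sing
  position 6–7: sing sing
  position 7–8: sing sing
  position 13–14: sing sing
  position 28–29: sing sing
  position 29–30: sing sing
  position 30–31: sing sing
  position 31–32: sing sing
  position 39–40: sing sing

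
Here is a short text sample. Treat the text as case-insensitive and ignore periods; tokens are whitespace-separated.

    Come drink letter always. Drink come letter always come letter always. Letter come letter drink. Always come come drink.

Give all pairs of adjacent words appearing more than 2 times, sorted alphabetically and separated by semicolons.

come letter; letter always

Bigram counts meeting the condition (more than 2 times):
  come letter: 3
  letter always: 3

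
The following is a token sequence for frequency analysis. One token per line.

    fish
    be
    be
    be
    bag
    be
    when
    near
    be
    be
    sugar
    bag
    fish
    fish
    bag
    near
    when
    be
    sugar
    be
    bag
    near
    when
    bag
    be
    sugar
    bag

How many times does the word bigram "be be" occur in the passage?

3

Scanning the 26 overlapping bigram windows for "be be":
  position 2–3: be be
  position 3–4: be be
  position 9–10: be be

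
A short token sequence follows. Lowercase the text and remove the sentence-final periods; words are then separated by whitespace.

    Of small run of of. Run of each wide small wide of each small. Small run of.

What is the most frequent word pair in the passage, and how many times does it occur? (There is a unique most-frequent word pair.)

"run of", 3 times

Bigram frequencies (highest first):
  run of: 3
  small run: 2
  of each: 2
  of small: 1
  of of: 1
  of run: 1
  … (6 more, each ≤ 1)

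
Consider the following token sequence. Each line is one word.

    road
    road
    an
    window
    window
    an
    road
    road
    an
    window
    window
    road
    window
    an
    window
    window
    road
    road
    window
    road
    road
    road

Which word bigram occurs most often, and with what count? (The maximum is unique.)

Bigram frequencies (highest first):
  road road: 5
  an window: 3
  window window: 3
  window road: 3
  road an: 2
  window an: 2
  … (2 more, each ≤ 2)

"road road", 5 times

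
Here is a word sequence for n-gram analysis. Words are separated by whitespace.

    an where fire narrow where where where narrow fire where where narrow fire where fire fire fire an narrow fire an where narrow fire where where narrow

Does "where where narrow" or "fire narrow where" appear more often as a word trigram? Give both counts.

"where where narrow": 3 occurrences
"fire narrow where": 1 occurrence

"where where narrow" (3 vs 1)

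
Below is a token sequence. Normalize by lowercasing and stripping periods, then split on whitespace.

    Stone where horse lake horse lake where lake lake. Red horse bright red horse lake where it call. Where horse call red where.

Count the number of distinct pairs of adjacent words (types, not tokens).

17

23 tokens → 22 bigram windows in total.
Repeated bigrams (each contributes count−1 duplicates):
  horse lake: 3
  lake where: 2
  red horse: 2
  where horse: 2
5 duplicate windows → 22 − 5 = 17 distinct.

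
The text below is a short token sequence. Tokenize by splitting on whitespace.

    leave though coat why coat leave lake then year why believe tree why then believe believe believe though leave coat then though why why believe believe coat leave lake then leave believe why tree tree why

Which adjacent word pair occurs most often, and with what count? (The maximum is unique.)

"believe believe", 3 times

Bigram frequencies (highest first):
  believe believe: 3
  coat leave: 2
  leave lake: 2
  lake then: 2
  why believe: 2
  tree why: 2
  … (22 more, each ≤ 1)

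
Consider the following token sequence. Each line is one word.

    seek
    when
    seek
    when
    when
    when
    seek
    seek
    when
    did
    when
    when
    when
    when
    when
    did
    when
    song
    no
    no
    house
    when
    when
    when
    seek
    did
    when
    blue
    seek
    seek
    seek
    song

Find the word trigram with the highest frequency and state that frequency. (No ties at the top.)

"when when when", 5 times

Trigram frequencies (highest first):
  when when when: 5
  when when seek: 2
  when did when: 2
  seek when seek: 1
  when seek when: 1
  seek when when: 1
  … (18 more, each ≤ 1)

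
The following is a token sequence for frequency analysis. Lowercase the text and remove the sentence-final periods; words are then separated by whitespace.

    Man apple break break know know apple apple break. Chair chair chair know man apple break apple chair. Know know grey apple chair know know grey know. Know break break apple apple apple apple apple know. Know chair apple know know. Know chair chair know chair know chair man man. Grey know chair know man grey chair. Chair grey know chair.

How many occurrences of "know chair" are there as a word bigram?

Scanning the 60 overlapping bigram windows for "know chair":
  position 37–38: know chair
  position 42–43: know chair
  position 45–46: know chair
  position 47–48: know chair
  position 52–53: know chair
  position 60–61: know chair

6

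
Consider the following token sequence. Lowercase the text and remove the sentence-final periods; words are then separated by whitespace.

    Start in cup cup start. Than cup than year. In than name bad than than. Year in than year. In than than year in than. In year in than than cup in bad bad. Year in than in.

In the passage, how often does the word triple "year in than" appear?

Scanning the 36 overlapping trigram windows for "year in than":
  position 9–11: year in than
  position 16–18: year in than
  position 19–21: year in than
  position 23–25: year in than
  position 27–29: year in than
  position 35–37: year in than

6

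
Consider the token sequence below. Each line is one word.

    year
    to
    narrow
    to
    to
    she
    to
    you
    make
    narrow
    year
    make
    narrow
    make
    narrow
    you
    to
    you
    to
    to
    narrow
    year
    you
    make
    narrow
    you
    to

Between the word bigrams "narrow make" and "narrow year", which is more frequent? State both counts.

"narrow make": 1 occurrence
"narrow year": 2 occurrences

"narrow year" (2 vs 1)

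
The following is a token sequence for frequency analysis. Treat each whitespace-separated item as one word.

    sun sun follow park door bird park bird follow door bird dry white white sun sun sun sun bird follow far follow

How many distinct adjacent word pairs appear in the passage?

22 tokens → 21 bigram windows in total.
Repeated bigrams (each contributes count−1 duplicates):
  sun sun: 4
  bird follow: 2
  door bird: 2
5 duplicate windows → 21 − 5 = 16 distinct.

16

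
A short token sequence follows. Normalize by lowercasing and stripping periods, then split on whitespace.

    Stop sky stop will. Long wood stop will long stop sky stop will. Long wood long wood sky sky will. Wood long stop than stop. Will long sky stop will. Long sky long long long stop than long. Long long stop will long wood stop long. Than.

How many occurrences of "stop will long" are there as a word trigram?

6

Scanning the 45 overlapping trigram windows for "stop will long":
  position 3–5: stop will long
  position 7–9: stop will long
  position 12–14: stop will long
  position 25–27: stop will long
  position 29–31: stop will long
  position 41–43: stop will long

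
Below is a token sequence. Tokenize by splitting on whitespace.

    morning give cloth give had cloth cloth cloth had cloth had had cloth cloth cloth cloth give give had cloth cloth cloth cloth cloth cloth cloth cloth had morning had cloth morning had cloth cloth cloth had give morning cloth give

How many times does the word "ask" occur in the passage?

0

Scanning the 41 tokens for "ask":
  (none found)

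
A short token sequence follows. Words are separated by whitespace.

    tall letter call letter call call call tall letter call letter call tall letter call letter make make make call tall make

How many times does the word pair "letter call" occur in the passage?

Scanning the 21 overlapping bigram windows for "letter call":
  position 2–3: letter call
  position 4–5: letter call
  position 9–10: letter call
  position 11–12: letter call
  position 14–15: letter call

5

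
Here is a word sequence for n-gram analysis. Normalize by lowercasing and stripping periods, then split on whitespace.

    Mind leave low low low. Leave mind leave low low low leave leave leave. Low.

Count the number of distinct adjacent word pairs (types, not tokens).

6

15 tokens → 14 bigram windows in total.
Repeated bigrams (each contributes count−1 duplicates):
  low low: 4
  leave low: 3
  leave leave: 2
  low leave: 2
  mind leave: 2
8 duplicate windows → 14 − 8 = 6 distinct.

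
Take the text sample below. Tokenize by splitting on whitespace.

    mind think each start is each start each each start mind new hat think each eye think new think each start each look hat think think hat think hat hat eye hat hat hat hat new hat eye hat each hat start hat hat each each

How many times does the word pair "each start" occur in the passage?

Scanning the 45 overlapping bigram windows for "each start":
  position 3–4: each start
  position 6–7: each start
  position 9–10: each start
  position 20–21: each start

4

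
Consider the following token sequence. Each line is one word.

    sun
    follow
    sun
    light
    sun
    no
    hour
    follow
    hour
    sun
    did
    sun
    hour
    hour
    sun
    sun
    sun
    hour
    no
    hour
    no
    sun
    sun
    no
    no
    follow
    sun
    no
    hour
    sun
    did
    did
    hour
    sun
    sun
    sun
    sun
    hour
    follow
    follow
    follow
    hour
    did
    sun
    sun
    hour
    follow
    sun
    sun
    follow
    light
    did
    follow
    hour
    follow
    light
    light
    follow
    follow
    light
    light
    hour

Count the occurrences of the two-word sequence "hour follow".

Scanning the 61 overlapping bigram windows for "hour follow":
  position 7–8: hour follow
  position 38–39: hour follow
  position 46–47: hour follow
  position 54–55: hour follow

4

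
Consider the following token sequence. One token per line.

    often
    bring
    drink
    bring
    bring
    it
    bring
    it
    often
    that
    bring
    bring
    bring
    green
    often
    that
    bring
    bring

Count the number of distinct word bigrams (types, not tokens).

11

18 tokens → 17 bigram windows in total.
Repeated bigrams (each contributes count−1 duplicates):
  bring bring: 4
  bring it: 2
  often that: 2
  that bring: 2
6 duplicate windows → 17 − 6 = 11 distinct.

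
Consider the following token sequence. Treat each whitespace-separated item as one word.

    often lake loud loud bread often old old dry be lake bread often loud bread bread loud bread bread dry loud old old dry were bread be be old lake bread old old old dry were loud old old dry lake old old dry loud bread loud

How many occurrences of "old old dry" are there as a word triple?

5

Scanning the 45 overlapping trigram windows for "old old dry":
  position 7–9: old old dry
  position 22–24: old old dry
  position 33–35: old old dry
  position 38–40: old old dry
  position 42–44: old old dry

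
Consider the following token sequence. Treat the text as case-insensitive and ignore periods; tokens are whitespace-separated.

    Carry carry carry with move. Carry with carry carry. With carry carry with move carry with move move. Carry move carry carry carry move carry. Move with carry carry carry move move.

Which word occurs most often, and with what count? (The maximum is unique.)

"carry", 17 times

Unigram frequencies (highest first):
  carry: 17
  move: 9
  with: 6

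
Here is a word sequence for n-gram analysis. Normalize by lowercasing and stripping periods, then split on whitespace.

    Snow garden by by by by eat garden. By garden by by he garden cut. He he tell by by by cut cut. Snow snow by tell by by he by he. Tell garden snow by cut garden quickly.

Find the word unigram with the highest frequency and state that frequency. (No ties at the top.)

Unigram frequencies (highest first):
  by: 15
  garden: 6
  he: 5
  snow: 4
  cut: 4
  tell: 3
  … (2 more, each ≤ 1)

"by", 15 times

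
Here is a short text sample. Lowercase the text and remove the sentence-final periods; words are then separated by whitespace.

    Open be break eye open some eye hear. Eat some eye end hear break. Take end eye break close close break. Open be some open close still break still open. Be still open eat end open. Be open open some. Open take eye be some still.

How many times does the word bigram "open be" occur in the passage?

Scanning the 45 overlapping bigram windows for "open be":
  position 1–2: open be
  position 22–23: open be
  position 30–31: open be
  position 36–37: open be

4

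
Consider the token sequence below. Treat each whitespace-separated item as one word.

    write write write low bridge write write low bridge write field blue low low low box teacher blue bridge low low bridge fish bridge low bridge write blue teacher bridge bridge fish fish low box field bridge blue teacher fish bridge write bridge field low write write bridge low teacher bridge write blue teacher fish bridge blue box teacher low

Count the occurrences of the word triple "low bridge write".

Scanning the 58 overlapping trigram windows for "low bridge write":
  position 4–6: low bridge write
  position 8–10: low bridge write
  position 25–27: low bridge write

3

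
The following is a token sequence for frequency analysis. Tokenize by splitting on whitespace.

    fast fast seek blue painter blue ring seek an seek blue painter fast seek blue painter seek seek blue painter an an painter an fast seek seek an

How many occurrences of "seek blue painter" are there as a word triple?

Scanning the 26 overlapping trigram windows for "seek blue painter":
  position 3–5: seek blue painter
  position 10–12: seek blue painter
  position 14–16: seek blue painter
  position 18–20: seek blue painter

4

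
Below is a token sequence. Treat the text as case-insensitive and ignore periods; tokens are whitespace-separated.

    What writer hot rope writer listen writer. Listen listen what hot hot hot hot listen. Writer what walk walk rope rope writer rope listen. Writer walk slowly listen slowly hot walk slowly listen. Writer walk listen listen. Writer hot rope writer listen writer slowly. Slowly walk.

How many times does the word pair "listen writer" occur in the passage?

Scanning the 45 overlapping bigram windows for "listen writer":
  position 6–7: listen writer
  position 15–16: listen writer
  position 24–25: listen writer
  position 33–34: listen writer
  position 37–38: listen writer
  position 42–43: listen writer

6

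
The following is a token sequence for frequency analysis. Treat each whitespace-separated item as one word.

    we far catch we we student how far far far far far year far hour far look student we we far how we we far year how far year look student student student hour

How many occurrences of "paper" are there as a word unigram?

Scanning the 34 tokens for "paper":
  (none found)

0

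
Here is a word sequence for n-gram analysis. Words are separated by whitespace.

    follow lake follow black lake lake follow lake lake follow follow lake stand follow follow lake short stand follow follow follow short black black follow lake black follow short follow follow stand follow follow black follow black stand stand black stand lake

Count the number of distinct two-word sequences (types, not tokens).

42 tokens → 41 bigram windows in total.
Repeated bigrams (each contributes count−1 duplicates):
  follow follow: 6
  follow lake: 5
  black follow: 3
  follow black: 3
  lake follow: 3
  stand follow: 3
  black stand: 2
  follow short: 2
  … (1 more repeated)
20 duplicate windows → 41 − 20 = 21 distinct.

21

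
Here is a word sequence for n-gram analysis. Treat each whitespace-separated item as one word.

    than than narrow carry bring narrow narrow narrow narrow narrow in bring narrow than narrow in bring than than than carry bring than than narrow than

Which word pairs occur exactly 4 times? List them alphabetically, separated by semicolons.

Bigram counts meeting the condition (exactly 4 times):
  narrow narrow: 4
  than than: 4

narrow narrow; than than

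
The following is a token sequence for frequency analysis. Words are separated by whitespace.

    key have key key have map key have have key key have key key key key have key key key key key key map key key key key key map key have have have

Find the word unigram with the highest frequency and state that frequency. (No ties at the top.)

Unigram frequencies (highest first):
  key: 22
  have: 9
  map: 3

"key", 22 times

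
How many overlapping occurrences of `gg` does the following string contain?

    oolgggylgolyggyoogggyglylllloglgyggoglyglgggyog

Sliding a length-2 window over the 47 characters (46 positions):
  position 4–5: gg
  position 5–6: gg
  position 13–14: gg
  position 18–19: gg
  position 19–20: gg
  position 34–35: gg
  position 42–43: gg
  position 43–44: gg

8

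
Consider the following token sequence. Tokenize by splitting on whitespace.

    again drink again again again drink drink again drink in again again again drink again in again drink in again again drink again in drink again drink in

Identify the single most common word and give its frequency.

Unigram frequencies (highest first):
  again: 14
  drink: 9
  in: 5

"again", 14 times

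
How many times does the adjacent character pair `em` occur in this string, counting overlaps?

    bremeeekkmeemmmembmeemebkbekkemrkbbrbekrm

5

Sliding a length-2 window over the 41 characters (40 positions):
  position 3–4: em
  position 12–13: em
  position 16–17: em
  position 21–22: em
  position 30–31: em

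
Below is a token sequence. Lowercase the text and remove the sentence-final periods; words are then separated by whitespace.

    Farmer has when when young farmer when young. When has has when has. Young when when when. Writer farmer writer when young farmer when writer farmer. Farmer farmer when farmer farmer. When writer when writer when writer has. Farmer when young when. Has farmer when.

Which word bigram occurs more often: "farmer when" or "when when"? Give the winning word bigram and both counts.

"farmer when" (6 vs 3)

"farmer when": 6 occurrences
"when when": 3 occurrences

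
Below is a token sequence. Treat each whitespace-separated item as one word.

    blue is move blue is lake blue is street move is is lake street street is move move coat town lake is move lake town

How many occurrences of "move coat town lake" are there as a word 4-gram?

Scanning the 22 overlapping 4-gram windows for "move coat town lake":
  position 18–21: move coat town lake

1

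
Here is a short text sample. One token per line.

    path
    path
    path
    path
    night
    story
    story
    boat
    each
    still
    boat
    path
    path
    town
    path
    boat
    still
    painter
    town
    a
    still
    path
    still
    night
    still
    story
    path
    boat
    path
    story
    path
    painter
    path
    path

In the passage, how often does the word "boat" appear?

Scanning the 34 tokens for "boat":
  position 8: boat
  position 11: boat
  position 16: boat
  position 28: boat

4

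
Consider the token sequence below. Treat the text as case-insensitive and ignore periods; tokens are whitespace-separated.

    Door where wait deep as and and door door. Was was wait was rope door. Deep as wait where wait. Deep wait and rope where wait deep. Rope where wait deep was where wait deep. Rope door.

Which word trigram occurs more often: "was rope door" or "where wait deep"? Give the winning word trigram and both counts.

"was rope door": 1 occurrence
"where wait deep": 5 occurrences

"where wait deep" (5 vs 1)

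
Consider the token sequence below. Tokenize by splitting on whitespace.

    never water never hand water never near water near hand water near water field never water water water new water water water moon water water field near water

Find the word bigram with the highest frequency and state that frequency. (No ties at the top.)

Bigram frequencies (highest first):
  water water: 5
  near water: 3
  never water: 2
  water never: 2
  hand water: 2
  water near: 2
  … (10 more, each ≤ 2)

"water water", 5 times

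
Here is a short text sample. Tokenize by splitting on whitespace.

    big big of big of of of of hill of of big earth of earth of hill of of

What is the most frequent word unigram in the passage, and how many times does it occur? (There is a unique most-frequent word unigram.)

Unigram frequencies (highest first):
  of: 11
  big: 4
  hill: 2
  earth: 2

"of", 11 times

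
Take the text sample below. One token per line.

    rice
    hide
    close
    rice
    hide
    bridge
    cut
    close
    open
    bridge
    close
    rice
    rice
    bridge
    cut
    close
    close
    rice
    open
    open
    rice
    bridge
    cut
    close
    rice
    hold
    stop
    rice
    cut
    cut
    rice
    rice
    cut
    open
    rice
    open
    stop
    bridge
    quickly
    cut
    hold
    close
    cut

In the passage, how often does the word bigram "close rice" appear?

Scanning the 42 overlapping bigram windows for "close rice":
  position 3–4: close rice
  position 11–12: close rice
  position 17–18: close rice
  position 24–25: close rice

4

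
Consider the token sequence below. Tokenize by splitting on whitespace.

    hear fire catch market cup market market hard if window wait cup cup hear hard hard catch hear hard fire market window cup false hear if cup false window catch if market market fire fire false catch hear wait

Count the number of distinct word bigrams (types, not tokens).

39 tokens → 38 bigram windows in total.
Repeated bigrams (each contributes count−1 duplicates):
  catch hear: 2
  cup false: 2
  hear hard: 2
  market market: 2
4 duplicate windows → 38 − 4 = 34 distinct.

34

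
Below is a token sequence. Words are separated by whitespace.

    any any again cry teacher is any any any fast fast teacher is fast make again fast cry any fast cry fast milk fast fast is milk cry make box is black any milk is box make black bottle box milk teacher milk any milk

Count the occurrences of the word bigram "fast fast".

Scanning the 44 overlapping bigram windows for "fast fast":
  position 10–11: fast fast
  position 24–25: fast fast

2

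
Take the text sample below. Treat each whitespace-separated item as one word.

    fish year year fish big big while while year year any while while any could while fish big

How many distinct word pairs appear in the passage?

14

18 tokens → 17 bigram windows in total.
Repeated bigrams (each contributes count−1 duplicates):
  fish big: 2
  while while: 2
  year year: 2
3 duplicate windows → 17 − 3 = 14 distinct.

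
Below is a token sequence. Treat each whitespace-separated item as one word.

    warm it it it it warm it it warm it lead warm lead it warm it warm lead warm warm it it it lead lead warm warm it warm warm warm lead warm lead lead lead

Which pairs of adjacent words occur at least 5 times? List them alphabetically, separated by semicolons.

Bigram counts meeting the condition (at least 5 times):
  it it: 6
  it warm: 5
  warm it: 6

it it; it warm; warm it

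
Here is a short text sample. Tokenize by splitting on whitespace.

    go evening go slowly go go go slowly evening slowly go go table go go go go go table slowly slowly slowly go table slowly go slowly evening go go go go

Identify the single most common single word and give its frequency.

Unigram frequencies (highest first):
  go: 18
  slowly: 8
  evening: 3
  table: 3

"go", 18 times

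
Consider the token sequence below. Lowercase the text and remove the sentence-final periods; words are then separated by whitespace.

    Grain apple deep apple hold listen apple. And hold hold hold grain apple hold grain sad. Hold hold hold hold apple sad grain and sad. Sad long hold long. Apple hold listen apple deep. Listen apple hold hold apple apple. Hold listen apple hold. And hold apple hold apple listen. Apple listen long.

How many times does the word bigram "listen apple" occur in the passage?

5

Scanning the 52 overlapping bigram windows for "listen apple":
  position 6–7: listen apple
  position 32–33: listen apple
  position 35–36: listen apple
  position 42–43: listen apple
  position 50–51: listen apple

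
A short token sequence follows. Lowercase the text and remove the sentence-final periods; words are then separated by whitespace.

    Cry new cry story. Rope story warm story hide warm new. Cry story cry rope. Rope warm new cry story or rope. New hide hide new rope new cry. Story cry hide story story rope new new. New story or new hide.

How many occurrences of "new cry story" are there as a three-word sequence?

4

Scanning the 40 overlapping trigram windows for "new cry story":
  position 2–4: new cry story
  position 11–13: new cry story
  position 18–20: new cry story
  position 28–30: new cry story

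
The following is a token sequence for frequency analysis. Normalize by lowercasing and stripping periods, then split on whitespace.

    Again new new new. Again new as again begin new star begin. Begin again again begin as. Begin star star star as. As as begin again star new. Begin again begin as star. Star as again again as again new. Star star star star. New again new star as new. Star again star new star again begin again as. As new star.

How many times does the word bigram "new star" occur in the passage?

6

Scanning the 61 overlapping bigram windows for "new star":
  position 10–11: new star
  position 40–41: new star
  position 47–48: new star
  position 50–51: new star
  position 54–55: new star
  position 61–62: new star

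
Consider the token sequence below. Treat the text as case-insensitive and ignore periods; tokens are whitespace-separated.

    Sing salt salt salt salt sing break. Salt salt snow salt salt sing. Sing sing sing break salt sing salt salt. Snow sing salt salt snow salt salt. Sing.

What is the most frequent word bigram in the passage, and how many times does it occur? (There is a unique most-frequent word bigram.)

Bigram frequencies (highest first):
  salt salt: 8
  salt sing: 4
  sing salt: 3
  salt snow: 3
  sing sing: 3
  sing break: 2
  … (3 more, each ≤ 2)

"salt salt", 8 times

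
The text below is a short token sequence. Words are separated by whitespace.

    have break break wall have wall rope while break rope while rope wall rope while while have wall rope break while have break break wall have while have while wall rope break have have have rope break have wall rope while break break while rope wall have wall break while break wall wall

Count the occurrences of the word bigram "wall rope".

5

Scanning the 52 overlapping bigram windows for "wall rope":
  position 6–7: wall rope
  position 13–14: wall rope
  position 18–19: wall rope
  position 30–31: wall rope
  position 39–40: wall rope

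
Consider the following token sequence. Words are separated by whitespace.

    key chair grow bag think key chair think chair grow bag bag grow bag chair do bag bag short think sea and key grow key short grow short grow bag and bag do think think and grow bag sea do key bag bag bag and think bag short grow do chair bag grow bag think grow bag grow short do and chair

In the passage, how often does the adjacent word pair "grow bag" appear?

Scanning the 61 overlapping bigram windows for "grow bag":
  position 3–4: grow bag
  position 10–11: grow bag
  position 13–14: grow bag
  position 29–30: grow bag
  position 37–38: grow bag
  position 53–54: grow bag
  position 56–57: grow bag

7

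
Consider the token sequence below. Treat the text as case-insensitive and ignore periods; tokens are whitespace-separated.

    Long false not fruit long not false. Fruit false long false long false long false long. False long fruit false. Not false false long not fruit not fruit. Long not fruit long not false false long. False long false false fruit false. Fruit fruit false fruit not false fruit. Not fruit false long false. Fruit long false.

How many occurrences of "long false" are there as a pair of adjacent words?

9

Scanning the 56 overlapping bigram windows for "long false":
  position 1–2: long false
  position 10–11: long false
  position 12–13: long false
  position 14–15: long false
  position 16–17: long false
  position 36–37: long false
  position 38–39: long false
  position 53–54: long false
  position 56–57: long false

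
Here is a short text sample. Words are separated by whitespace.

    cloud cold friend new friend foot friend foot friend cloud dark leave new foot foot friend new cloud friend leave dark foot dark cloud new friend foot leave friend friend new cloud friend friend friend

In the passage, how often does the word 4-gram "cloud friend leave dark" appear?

Scanning the 32 overlapping 4-gram windows for "cloud friend leave dark":
  position 18–21: cloud friend leave dark

1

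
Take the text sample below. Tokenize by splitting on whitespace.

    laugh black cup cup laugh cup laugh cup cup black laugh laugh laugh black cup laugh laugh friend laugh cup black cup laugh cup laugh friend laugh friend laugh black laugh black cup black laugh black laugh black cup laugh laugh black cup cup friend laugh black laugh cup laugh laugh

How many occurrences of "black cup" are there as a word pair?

6

Scanning the 50 overlapping bigram windows for "black cup":
  position 2–3: black cup
  position 14–15: black cup
  position 21–22: black cup
  position 32–33: black cup
  position 38–39: black cup
  position 42–43: black cup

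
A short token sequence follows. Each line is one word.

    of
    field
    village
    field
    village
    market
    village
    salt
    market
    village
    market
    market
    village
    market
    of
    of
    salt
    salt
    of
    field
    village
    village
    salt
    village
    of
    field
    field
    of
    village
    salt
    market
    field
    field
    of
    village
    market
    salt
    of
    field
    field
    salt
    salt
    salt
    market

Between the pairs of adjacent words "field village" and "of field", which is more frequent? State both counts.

"of field" (4 vs 3)

"field village": 3 occurrences
"of field": 4 occurrences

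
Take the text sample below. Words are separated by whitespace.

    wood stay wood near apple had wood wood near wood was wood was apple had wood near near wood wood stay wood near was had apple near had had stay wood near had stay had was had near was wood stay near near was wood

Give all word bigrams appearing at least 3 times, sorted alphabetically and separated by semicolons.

Bigram counts meeting the condition (at least 3 times):
  near was: 3
  stay wood: 3
  was wood: 3
  wood near: 5
  wood stay: 3

near was; stay wood; was wood; wood near; wood stay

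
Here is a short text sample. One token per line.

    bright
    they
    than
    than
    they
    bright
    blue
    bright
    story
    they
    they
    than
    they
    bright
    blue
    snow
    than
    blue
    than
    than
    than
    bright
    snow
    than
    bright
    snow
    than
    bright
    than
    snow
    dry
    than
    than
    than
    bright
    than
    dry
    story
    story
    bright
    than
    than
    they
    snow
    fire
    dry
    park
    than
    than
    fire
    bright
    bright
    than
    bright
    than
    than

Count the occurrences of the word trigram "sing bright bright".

0

Scanning the 54 overlapping trigram windows for "sing bright bright":
  (none found)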